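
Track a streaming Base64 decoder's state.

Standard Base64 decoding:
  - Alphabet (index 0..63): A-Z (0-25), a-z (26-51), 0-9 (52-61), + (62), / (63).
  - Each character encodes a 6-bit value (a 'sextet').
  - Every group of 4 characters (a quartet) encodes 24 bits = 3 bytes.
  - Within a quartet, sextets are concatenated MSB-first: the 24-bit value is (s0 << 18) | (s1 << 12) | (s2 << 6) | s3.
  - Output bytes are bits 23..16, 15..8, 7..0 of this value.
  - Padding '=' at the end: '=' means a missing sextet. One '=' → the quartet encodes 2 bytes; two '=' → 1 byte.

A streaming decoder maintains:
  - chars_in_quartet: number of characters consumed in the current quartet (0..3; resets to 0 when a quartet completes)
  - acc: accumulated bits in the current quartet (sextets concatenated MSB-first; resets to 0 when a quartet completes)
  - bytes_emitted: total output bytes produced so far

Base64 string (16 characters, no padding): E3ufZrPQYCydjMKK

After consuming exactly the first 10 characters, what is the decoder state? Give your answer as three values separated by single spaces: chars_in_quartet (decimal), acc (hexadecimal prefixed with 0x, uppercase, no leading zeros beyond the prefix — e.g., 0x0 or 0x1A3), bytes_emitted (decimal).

Answer: 2 0x602 6

Derivation:
After char 0 ('E'=4): chars_in_quartet=1 acc=0x4 bytes_emitted=0
After char 1 ('3'=55): chars_in_quartet=2 acc=0x137 bytes_emitted=0
After char 2 ('u'=46): chars_in_quartet=3 acc=0x4DEE bytes_emitted=0
After char 3 ('f'=31): chars_in_quartet=4 acc=0x137B9F -> emit 13 7B 9F, reset; bytes_emitted=3
After char 4 ('Z'=25): chars_in_quartet=1 acc=0x19 bytes_emitted=3
After char 5 ('r'=43): chars_in_quartet=2 acc=0x66B bytes_emitted=3
After char 6 ('P'=15): chars_in_quartet=3 acc=0x19ACF bytes_emitted=3
After char 7 ('Q'=16): chars_in_quartet=4 acc=0x66B3D0 -> emit 66 B3 D0, reset; bytes_emitted=6
After char 8 ('Y'=24): chars_in_quartet=1 acc=0x18 bytes_emitted=6
After char 9 ('C'=2): chars_in_quartet=2 acc=0x602 bytes_emitted=6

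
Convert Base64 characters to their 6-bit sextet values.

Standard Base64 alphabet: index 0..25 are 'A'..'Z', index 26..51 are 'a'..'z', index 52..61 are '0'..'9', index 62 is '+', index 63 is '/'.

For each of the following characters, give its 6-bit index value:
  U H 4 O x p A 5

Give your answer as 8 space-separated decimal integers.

'U': A..Z range, ord('U') − ord('A') = 20
'H': A..Z range, ord('H') − ord('A') = 7
'4': 0..9 range, 52 + ord('4') − ord('0') = 56
'O': A..Z range, ord('O') − ord('A') = 14
'x': a..z range, 26 + ord('x') − ord('a') = 49
'p': a..z range, 26 + ord('p') − ord('a') = 41
'A': A..Z range, ord('A') − ord('A') = 0
'5': 0..9 range, 52 + ord('5') − ord('0') = 57

Answer: 20 7 56 14 49 41 0 57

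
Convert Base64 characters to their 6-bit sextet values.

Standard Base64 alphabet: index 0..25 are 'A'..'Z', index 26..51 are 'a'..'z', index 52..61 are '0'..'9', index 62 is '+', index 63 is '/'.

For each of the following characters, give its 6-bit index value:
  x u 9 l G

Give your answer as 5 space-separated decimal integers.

'x': a..z range, 26 + ord('x') − ord('a') = 49
'u': a..z range, 26 + ord('u') − ord('a') = 46
'9': 0..9 range, 52 + ord('9') − ord('0') = 61
'l': a..z range, 26 + ord('l') − ord('a') = 37
'G': A..Z range, ord('G') − ord('A') = 6

Answer: 49 46 61 37 6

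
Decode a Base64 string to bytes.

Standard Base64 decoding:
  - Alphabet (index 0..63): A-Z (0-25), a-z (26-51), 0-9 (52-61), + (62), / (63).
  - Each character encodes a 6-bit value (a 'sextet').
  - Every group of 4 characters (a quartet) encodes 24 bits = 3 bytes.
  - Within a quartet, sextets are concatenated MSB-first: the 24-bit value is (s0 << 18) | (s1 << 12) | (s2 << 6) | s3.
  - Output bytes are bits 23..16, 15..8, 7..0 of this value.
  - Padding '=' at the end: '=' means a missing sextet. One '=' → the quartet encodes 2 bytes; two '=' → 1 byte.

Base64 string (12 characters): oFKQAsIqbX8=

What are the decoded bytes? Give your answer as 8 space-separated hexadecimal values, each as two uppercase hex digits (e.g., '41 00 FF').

Answer: A0 52 90 02 C2 2A 6D 7F

Derivation:
After char 0 ('o'=40): chars_in_quartet=1 acc=0x28 bytes_emitted=0
After char 1 ('F'=5): chars_in_quartet=2 acc=0xA05 bytes_emitted=0
After char 2 ('K'=10): chars_in_quartet=3 acc=0x2814A bytes_emitted=0
After char 3 ('Q'=16): chars_in_quartet=4 acc=0xA05290 -> emit A0 52 90, reset; bytes_emitted=3
After char 4 ('A'=0): chars_in_quartet=1 acc=0x0 bytes_emitted=3
After char 5 ('s'=44): chars_in_quartet=2 acc=0x2C bytes_emitted=3
After char 6 ('I'=8): chars_in_quartet=3 acc=0xB08 bytes_emitted=3
After char 7 ('q'=42): chars_in_quartet=4 acc=0x2C22A -> emit 02 C2 2A, reset; bytes_emitted=6
After char 8 ('b'=27): chars_in_quartet=1 acc=0x1B bytes_emitted=6
After char 9 ('X'=23): chars_in_quartet=2 acc=0x6D7 bytes_emitted=6
After char 10 ('8'=60): chars_in_quartet=3 acc=0x1B5FC bytes_emitted=6
Padding '=': partial quartet acc=0x1B5FC -> emit 6D 7F; bytes_emitted=8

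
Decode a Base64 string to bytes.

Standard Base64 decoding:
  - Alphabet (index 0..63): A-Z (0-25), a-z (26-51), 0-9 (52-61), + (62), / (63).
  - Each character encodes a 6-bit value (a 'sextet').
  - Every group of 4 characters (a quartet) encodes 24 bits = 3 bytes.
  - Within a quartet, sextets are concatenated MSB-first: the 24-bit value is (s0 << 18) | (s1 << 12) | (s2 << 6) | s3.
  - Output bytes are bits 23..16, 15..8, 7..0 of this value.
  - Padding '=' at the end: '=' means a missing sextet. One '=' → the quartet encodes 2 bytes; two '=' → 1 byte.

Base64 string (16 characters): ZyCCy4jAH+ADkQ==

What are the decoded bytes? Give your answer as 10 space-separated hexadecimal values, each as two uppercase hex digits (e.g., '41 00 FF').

After char 0 ('Z'=25): chars_in_quartet=1 acc=0x19 bytes_emitted=0
After char 1 ('y'=50): chars_in_quartet=2 acc=0x672 bytes_emitted=0
After char 2 ('C'=2): chars_in_quartet=3 acc=0x19C82 bytes_emitted=0
After char 3 ('C'=2): chars_in_quartet=4 acc=0x672082 -> emit 67 20 82, reset; bytes_emitted=3
After char 4 ('y'=50): chars_in_quartet=1 acc=0x32 bytes_emitted=3
After char 5 ('4'=56): chars_in_quartet=2 acc=0xCB8 bytes_emitted=3
After char 6 ('j'=35): chars_in_quartet=3 acc=0x32E23 bytes_emitted=3
After char 7 ('A'=0): chars_in_quartet=4 acc=0xCB88C0 -> emit CB 88 C0, reset; bytes_emitted=6
After char 8 ('H'=7): chars_in_quartet=1 acc=0x7 bytes_emitted=6
After char 9 ('+'=62): chars_in_quartet=2 acc=0x1FE bytes_emitted=6
After char 10 ('A'=0): chars_in_quartet=3 acc=0x7F80 bytes_emitted=6
After char 11 ('D'=3): chars_in_quartet=4 acc=0x1FE003 -> emit 1F E0 03, reset; bytes_emitted=9
After char 12 ('k'=36): chars_in_quartet=1 acc=0x24 bytes_emitted=9
After char 13 ('Q'=16): chars_in_quartet=2 acc=0x910 bytes_emitted=9
Padding '==': partial quartet acc=0x910 -> emit 91; bytes_emitted=10

Answer: 67 20 82 CB 88 C0 1F E0 03 91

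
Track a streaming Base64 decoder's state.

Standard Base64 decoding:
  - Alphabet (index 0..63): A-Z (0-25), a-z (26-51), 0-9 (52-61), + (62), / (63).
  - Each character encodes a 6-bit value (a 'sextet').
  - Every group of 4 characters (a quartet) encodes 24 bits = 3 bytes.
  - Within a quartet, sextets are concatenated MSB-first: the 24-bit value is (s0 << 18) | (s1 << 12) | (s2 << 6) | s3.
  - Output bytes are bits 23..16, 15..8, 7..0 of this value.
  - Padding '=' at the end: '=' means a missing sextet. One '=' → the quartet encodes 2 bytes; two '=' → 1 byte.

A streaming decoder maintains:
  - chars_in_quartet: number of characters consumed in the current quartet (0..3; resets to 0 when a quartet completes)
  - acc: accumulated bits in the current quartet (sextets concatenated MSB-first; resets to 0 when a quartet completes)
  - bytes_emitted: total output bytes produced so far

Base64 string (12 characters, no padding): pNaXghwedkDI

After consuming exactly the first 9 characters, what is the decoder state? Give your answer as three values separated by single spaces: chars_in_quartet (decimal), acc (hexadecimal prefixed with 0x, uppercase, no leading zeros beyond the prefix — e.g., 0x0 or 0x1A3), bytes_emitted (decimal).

Answer: 1 0x1D 6

Derivation:
After char 0 ('p'=41): chars_in_quartet=1 acc=0x29 bytes_emitted=0
After char 1 ('N'=13): chars_in_quartet=2 acc=0xA4D bytes_emitted=0
After char 2 ('a'=26): chars_in_quartet=3 acc=0x2935A bytes_emitted=0
After char 3 ('X'=23): chars_in_quartet=4 acc=0xA4D697 -> emit A4 D6 97, reset; bytes_emitted=3
After char 4 ('g'=32): chars_in_quartet=1 acc=0x20 bytes_emitted=3
After char 5 ('h'=33): chars_in_quartet=2 acc=0x821 bytes_emitted=3
After char 6 ('w'=48): chars_in_quartet=3 acc=0x20870 bytes_emitted=3
After char 7 ('e'=30): chars_in_quartet=4 acc=0x821C1E -> emit 82 1C 1E, reset; bytes_emitted=6
After char 8 ('d'=29): chars_in_quartet=1 acc=0x1D bytes_emitted=6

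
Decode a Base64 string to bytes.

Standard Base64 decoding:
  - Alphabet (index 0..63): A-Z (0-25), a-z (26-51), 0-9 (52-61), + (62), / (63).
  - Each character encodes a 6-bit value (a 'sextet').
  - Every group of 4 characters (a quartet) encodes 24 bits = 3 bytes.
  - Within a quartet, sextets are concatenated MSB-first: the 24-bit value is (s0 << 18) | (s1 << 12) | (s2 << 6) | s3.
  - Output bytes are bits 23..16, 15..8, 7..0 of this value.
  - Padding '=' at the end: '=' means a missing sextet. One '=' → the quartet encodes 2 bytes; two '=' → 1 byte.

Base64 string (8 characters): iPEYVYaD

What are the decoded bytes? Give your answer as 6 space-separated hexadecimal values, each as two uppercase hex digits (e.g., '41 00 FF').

After char 0 ('i'=34): chars_in_quartet=1 acc=0x22 bytes_emitted=0
After char 1 ('P'=15): chars_in_quartet=2 acc=0x88F bytes_emitted=0
After char 2 ('E'=4): chars_in_quartet=3 acc=0x223C4 bytes_emitted=0
After char 3 ('Y'=24): chars_in_quartet=4 acc=0x88F118 -> emit 88 F1 18, reset; bytes_emitted=3
After char 4 ('V'=21): chars_in_quartet=1 acc=0x15 bytes_emitted=3
After char 5 ('Y'=24): chars_in_quartet=2 acc=0x558 bytes_emitted=3
After char 6 ('a'=26): chars_in_quartet=3 acc=0x1561A bytes_emitted=3
After char 7 ('D'=3): chars_in_quartet=4 acc=0x558683 -> emit 55 86 83, reset; bytes_emitted=6

Answer: 88 F1 18 55 86 83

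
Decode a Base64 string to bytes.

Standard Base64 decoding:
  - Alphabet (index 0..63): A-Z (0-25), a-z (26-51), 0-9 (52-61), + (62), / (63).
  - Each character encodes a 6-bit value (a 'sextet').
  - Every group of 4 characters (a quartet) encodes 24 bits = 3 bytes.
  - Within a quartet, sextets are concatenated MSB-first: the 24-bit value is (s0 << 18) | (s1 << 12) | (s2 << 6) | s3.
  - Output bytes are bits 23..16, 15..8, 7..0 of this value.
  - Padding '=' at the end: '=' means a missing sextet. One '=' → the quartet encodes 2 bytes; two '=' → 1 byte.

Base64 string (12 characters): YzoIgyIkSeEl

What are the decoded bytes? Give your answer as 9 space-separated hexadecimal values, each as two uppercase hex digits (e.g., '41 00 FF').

After char 0 ('Y'=24): chars_in_quartet=1 acc=0x18 bytes_emitted=0
After char 1 ('z'=51): chars_in_quartet=2 acc=0x633 bytes_emitted=0
After char 2 ('o'=40): chars_in_quartet=3 acc=0x18CE8 bytes_emitted=0
After char 3 ('I'=8): chars_in_quartet=4 acc=0x633A08 -> emit 63 3A 08, reset; bytes_emitted=3
After char 4 ('g'=32): chars_in_quartet=1 acc=0x20 bytes_emitted=3
After char 5 ('y'=50): chars_in_quartet=2 acc=0x832 bytes_emitted=3
After char 6 ('I'=8): chars_in_quartet=3 acc=0x20C88 bytes_emitted=3
After char 7 ('k'=36): chars_in_quartet=4 acc=0x832224 -> emit 83 22 24, reset; bytes_emitted=6
After char 8 ('S'=18): chars_in_quartet=1 acc=0x12 bytes_emitted=6
After char 9 ('e'=30): chars_in_quartet=2 acc=0x49E bytes_emitted=6
After char 10 ('E'=4): chars_in_quartet=3 acc=0x12784 bytes_emitted=6
After char 11 ('l'=37): chars_in_quartet=4 acc=0x49E125 -> emit 49 E1 25, reset; bytes_emitted=9

Answer: 63 3A 08 83 22 24 49 E1 25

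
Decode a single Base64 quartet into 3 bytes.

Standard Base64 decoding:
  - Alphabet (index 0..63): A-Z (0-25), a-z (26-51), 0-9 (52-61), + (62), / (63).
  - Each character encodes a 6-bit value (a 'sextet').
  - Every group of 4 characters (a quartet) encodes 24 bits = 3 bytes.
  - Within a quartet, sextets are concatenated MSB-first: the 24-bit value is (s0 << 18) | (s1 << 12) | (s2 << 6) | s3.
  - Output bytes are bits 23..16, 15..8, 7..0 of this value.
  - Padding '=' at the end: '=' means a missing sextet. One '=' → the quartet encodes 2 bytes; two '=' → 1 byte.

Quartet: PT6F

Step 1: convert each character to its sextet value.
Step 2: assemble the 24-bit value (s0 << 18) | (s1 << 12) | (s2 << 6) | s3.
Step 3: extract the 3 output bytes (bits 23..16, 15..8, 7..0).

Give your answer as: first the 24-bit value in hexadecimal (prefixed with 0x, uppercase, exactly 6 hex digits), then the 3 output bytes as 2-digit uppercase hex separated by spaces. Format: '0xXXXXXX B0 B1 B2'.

Sextets: P=15, T=19, 6=58, F=5
24-bit: (15<<18) | (19<<12) | (58<<6) | 5
      = 0x3C0000 | 0x013000 | 0x000E80 | 0x000005
      = 0x3D3E85
Bytes: (v>>16)&0xFF=3D, (v>>8)&0xFF=3E, v&0xFF=85

Answer: 0x3D3E85 3D 3E 85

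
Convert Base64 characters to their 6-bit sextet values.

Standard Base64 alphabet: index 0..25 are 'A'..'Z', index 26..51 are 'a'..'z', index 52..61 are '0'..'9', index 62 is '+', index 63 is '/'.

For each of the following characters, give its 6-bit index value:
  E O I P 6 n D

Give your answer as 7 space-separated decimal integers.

'E': A..Z range, ord('E') − ord('A') = 4
'O': A..Z range, ord('O') − ord('A') = 14
'I': A..Z range, ord('I') − ord('A') = 8
'P': A..Z range, ord('P') − ord('A') = 15
'6': 0..9 range, 52 + ord('6') − ord('0') = 58
'n': a..z range, 26 + ord('n') − ord('a') = 39
'D': A..Z range, ord('D') − ord('A') = 3

Answer: 4 14 8 15 58 39 3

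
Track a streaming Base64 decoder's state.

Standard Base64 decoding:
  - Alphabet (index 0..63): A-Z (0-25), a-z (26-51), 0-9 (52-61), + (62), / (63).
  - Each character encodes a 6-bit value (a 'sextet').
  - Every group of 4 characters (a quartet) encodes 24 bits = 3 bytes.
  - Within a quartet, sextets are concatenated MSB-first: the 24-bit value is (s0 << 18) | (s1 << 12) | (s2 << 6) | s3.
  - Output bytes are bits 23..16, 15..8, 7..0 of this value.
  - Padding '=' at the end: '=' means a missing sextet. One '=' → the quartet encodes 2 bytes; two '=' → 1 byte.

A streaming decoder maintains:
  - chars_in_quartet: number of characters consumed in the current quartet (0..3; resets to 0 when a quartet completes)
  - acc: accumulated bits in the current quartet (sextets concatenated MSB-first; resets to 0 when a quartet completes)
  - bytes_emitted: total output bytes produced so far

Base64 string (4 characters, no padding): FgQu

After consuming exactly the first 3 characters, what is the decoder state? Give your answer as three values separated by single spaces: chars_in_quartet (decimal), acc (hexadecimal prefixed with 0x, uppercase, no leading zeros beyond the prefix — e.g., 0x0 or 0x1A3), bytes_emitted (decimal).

After char 0 ('F'=5): chars_in_quartet=1 acc=0x5 bytes_emitted=0
After char 1 ('g'=32): chars_in_quartet=2 acc=0x160 bytes_emitted=0
After char 2 ('Q'=16): chars_in_quartet=3 acc=0x5810 bytes_emitted=0

Answer: 3 0x5810 0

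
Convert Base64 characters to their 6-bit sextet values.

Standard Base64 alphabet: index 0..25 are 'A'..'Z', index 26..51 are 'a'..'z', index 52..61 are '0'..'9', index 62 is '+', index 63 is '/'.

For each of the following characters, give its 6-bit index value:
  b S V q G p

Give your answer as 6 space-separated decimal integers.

'b': a..z range, 26 + ord('b') − ord('a') = 27
'S': A..Z range, ord('S') − ord('A') = 18
'V': A..Z range, ord('V') − ord('A') = 21
'q': a..z range, 26 + ord('q') − ord('a') = 42
'G': A..Z range, ord('G') − ord('A') = 6
'p': a..z range, 26 + ord('p') − ord('a') = 41

Answer: 27 18 21 42 6 41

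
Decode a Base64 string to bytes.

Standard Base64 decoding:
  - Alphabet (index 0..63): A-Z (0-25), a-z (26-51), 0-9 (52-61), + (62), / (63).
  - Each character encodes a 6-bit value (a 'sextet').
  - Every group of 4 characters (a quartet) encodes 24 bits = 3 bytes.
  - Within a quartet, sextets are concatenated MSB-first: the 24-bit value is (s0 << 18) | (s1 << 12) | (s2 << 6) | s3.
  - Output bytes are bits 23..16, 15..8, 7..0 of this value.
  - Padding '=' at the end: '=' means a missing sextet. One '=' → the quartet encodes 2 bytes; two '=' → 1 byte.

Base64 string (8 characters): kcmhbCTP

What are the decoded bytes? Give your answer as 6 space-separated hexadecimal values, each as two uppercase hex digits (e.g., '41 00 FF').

Answer: 91 C9 A1 6C 24 CF

Derivation:
After char 0 ('k'=36): chars_in_quartet=1 acc=0x24 bytes_emitted=0
After char 1 ('c'=28): chars_in_quartet=2 acc=0x91C bytes_emitted=0
After char 2 ('m'=38): chars_in_quartet=3 acc=0x24726 bytes_emitted=0
After char 3 ('h'=33): chars_in_quartet=4 acc=0x91C9A1 -> emit 91 C9 A1, reset; bytes_emitted=3
After char 4 ('b'=27): chars_in_quartet=1 acc=0x1B bytes_emitted=3
After char 5 ('C'=2): chars_in_quartet=2 acc=0x6C2 bytes_emitted=3
After char 6 ('T'=19): chars_in_quartet=3 acc=0x1B093 bytes_emitted=3
After char 7 ('P'=15): chars_in_quartet=4 acc=0x6C24CF -> emit 6C 24 CF, reset; bytes_emitted=6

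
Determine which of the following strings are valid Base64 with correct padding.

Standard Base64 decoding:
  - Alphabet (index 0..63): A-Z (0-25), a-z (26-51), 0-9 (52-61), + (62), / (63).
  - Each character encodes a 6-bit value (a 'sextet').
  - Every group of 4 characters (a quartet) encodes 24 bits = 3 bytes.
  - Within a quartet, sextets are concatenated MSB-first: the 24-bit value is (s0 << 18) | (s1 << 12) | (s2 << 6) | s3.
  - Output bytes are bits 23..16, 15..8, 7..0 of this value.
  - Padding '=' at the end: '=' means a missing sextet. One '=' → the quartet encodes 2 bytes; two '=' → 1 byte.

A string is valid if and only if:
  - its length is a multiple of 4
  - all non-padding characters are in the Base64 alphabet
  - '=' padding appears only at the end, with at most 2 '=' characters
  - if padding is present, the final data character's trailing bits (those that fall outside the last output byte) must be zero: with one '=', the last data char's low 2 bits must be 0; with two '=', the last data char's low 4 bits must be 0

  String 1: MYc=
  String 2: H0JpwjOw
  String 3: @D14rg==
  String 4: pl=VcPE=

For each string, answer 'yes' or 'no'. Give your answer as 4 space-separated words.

String 1: 'MYc=' → valid
String 2: 'H0JpwjOw' → valid
String 3: '@D14rg==' → invalid (bad char(s): ['@'])
String 4: 'pl=VcPE=' → invalid (bad char(s): ['=']; '=' in middle)

Answer: yes yes no no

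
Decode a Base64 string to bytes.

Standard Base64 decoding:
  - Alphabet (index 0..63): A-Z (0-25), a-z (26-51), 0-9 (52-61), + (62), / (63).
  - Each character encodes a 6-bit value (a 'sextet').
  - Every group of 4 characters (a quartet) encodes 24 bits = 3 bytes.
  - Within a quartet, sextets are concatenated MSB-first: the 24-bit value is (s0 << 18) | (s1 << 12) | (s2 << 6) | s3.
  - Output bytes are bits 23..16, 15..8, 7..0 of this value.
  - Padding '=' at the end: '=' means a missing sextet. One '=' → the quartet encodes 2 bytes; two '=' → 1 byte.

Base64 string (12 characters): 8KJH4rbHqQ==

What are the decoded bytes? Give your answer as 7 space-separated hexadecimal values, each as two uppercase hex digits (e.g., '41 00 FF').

After char 0 ('8'=60): chars_in_quartet=1 acc=0x3C bytes_emitted=0
After char 1 ('K'=10): chars_in_quartet=2 acc=0xF0A bytes_emitted=0
After char 2 ('J'=9): chars_in_quartet=3 acc=0x3C289 bytes_emitted=0
After char 3 ('H'=7): chars_in_quartet=4 acc=0xF0A247 -> emit F0 A2 47, reset; bytes_emitted=3
After char 4 ('4'=56): chars_in_quartet=1 acc=0x38 bytes_emitted=3
After char 5 ('r'=43): chars_in_quartet=2 acc=0xE2B bytes_emitted=3
After char 6 ('b'=27): chars_in_quartet=3 acc=0x38ADB bytes_emitted=3
After char 7 ('H'=7): chars_in_quartet=4 acc=0xE2B6C7 -> emit E2 B6 C7, reset; bytes_emitted=6
After char 8 ('q'=42): chars_in_quartet=1 acc=0x2A bytes_emitted=6
After char 9 ('Q'=16): chars_in_quartet=2 acc=0xA90 bytes_emitted=6
Padding '==': partial quartet acc=0xA90 -> emit A9; bytes_emitted=7

Answer: F0 A2 47 E2 B6 C7 A9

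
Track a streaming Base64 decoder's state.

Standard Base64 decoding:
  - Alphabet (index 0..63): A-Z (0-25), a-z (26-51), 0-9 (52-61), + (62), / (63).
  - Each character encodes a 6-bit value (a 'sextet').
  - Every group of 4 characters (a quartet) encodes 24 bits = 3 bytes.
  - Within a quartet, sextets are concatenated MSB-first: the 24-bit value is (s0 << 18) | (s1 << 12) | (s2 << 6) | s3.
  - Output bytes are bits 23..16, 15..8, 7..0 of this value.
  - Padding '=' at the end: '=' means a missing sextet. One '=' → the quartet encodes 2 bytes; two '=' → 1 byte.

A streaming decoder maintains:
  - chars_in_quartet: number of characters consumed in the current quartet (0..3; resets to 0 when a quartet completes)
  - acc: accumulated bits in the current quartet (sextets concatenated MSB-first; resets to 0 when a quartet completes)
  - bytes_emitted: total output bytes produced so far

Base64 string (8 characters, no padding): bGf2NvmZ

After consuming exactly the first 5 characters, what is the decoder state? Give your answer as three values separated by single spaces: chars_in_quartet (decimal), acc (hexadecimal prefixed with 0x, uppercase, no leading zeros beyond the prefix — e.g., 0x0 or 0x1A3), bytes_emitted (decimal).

Answer: 1 0xD 3

Derivation:
After char 0 ('b'=27): chars_in_quartet=1 acc=0x1B bytes_emitted=0
After char 1 ('G'=6): chars_in_quartet=2 acc=0x6C6 bytes_emitted=0
After char 2 ('f'=31): chars_in_quartet=3 acc=0x1B19F bytes_emitted=0
After char 3 ('2'=54): chars_in_quartet=4 acc=0x6C67F6 -> emit 6C 67 F6, reset; bytes_emitted=3
After char 4 ('N'=13): chars_in_quartet=1 acc=0xD bytes_emitted=3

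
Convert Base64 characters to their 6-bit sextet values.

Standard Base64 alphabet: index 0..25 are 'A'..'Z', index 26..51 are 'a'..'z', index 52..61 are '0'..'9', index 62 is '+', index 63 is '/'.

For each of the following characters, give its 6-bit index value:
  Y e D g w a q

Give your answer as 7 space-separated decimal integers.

'Y': A..Z range, ord('Y') − ord('A') = 24
'e': a..z range, 26 + ord('e') − ord('a') = 30
'D': A..Z range, ord('D') − ord('A') = 3
'g': a..z range, 26 + ord('g') − ord('a') = 32
'w': a..z range, 26 + ord('w') − ord('a') = 48
'a': a..z range, 26 + ord('a') − ord('a') = 26
'q': a..z range, 26 + ord('q') − ord('a') = 42

Answer: 24 30 3 32 48 26 42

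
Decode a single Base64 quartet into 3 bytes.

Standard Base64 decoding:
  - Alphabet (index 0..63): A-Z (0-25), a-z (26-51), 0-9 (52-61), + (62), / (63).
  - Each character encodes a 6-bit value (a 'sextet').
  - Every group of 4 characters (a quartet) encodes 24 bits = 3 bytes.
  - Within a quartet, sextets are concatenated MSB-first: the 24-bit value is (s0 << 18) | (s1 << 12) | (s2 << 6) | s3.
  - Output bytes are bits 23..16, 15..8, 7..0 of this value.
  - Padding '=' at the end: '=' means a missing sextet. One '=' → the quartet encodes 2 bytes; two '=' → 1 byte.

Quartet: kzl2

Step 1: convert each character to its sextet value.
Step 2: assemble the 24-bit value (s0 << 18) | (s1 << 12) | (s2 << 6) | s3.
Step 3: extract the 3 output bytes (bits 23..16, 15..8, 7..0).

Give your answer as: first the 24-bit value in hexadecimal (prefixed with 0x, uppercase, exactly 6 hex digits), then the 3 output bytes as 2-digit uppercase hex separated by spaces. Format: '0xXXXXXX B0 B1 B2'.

Answer: 0x933976 93 39 76

Derivation:
Sextets: k=36, z=51, l=37, 2=54
24-bit: (36<<18) | (51<<12) | (37<<6) | 54
      = 0x900000 | 0x033000 | 0x000940 | 0x000036
      = 0x933976
Bytes: (v>>16)&0xFF=93, (v>>8)&0xFF=39, v&0xFF=76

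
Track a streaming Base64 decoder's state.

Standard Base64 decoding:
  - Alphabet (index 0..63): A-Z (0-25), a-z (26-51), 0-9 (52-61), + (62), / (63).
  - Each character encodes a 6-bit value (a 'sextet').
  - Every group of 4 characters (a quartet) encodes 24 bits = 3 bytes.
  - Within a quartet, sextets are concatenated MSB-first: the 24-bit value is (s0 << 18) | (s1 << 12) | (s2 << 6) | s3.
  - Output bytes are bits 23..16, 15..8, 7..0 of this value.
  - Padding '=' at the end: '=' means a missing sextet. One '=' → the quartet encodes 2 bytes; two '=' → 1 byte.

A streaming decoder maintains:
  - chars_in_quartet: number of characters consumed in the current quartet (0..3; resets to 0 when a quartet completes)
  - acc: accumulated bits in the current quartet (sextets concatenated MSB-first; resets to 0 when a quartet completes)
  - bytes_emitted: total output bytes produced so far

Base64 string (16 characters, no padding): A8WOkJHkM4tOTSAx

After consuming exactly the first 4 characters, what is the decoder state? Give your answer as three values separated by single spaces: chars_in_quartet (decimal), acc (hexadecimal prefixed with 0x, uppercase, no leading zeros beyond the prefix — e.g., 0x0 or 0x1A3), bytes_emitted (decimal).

Answer: 0 0x0 3

Derivation:
After char 0 ('A'=0): chars_in_quartet=1 acc=0x0 bytes_emitted=0
After char 1 ('8'=60): chars_in_quartet=2 acc=0x3C bytes_emitted=0
After char 2 ('W'=22): chars_in_quartet=3 acc=0xF16 bytes_emitted=0
After char 3 ('O'=14): chars_in_quartet=4 acc=0x3C58E -> emit 03 C5 8E, reset; bytes_emitted=3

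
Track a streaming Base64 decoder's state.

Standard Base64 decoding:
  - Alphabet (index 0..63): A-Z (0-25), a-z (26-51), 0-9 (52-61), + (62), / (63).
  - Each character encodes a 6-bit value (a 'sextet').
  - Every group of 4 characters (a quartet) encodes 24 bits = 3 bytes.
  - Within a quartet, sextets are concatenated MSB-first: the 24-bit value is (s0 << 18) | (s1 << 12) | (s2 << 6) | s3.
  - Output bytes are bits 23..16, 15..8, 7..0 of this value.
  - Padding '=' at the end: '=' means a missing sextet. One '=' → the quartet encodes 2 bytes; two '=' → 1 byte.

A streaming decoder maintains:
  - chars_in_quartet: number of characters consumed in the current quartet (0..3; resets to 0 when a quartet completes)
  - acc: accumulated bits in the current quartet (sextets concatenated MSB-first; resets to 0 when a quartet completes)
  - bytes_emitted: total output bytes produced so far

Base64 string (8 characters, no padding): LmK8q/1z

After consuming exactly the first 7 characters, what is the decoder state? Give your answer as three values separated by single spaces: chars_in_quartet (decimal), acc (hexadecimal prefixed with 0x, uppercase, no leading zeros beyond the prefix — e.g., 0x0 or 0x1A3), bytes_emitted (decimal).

After char 0 ('L'=11): chars_in_quartet=1 acc=0xB bytes_emitted=0
After char 1 ('m'=38): chars_in_quartet=2 acc=0x2E6 bytes_emitted=0
After char 2 ('K'=10): chars_in_quartet=3 acc=0xB98A bytes_emitted=0
After char 3 ('8'=60): chars_in_quartet=4 acc=0x2E62BC -> emit 2E 62 BC, reset; bytes_emitted=3
After char 4 ('q'=42): chars_in_quartet=1 acc=0x2A bytes_emitted=3
After char 5 ('/'=63): chars_in_quartet=2 acc=0xABF bytes_emitted=3
After char 6 ('1'=53): chars_in_quartet=3 acc=0x2AFF5 bytes_emitted=3

Answer: 3 0x2AFF5 3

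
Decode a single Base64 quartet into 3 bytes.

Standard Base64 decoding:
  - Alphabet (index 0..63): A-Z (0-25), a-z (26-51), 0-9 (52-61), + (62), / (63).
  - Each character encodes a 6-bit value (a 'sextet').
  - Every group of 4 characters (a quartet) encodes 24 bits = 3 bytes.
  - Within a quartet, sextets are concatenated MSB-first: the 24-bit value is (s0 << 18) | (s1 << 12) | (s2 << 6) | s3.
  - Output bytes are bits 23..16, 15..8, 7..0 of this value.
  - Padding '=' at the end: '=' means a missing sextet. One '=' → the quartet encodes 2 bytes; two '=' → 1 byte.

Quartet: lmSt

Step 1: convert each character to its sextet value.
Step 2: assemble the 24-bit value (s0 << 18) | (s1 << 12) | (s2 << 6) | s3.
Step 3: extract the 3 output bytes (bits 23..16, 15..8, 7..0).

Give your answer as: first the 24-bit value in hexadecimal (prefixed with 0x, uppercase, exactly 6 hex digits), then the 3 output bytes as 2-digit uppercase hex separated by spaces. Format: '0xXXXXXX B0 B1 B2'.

Sextets: l=37, m=38, S=18, t=45
24-bit: (37<<18) | (38<<12) | (18<<6) | 45
      = 0x940000 | 0x026000 | 0x000480 | 0x00002D
      = 0x9664AD
Bytes: (v>>16)&0xFF=96, (v>>8)&0xFF=64, v&0xFF=AD

Answer: 0x9664AD 96 64 AD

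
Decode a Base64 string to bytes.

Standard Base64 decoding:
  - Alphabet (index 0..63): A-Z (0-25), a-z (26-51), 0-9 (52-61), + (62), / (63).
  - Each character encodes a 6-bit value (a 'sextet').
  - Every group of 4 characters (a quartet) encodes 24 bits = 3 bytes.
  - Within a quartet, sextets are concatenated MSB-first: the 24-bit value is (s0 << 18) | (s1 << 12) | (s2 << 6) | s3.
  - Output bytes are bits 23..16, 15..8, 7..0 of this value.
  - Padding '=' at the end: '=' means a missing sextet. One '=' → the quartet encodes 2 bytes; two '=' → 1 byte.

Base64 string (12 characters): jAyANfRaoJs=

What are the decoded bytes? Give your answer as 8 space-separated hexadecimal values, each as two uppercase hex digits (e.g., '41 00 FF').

Answer: 8C 0C 80 35 F4 5A A0 9B

Derivation:
After char 0 ('j'=35): chars_in_quartet=1 acc=0x23 bytes_emitted=0
After char 1 ('A'=0): chars_in_quartet=2 acc=0x8C0 bytes_emitted=0
After char 2 ('y'=50): chars_in_quartet=3 acc=0x23032 bytes_emitted=0
After char 3 ('A'=0): chars_in_quartet=4 acc=0x8C0C80 -> emit 8C 0C 80, reset; bytes_emitted=3
After char 4 ('N'=13): chars_in_quartet=1 acc=0xD bytes_emitted=3
After char 5 ('f'=31): chars_in_quartet=2 acc=0x35F bytes_emitted=3
After char 6 ('R'=17): chars_in_quartet=3 acc=0xD7D1 bytes_emitted=3
After char 7 ('a'=26): chars_in_quartet=4 acc=0x35F45A -> emit 35 F4 5A, reset; bytes_emitted=6
After char 8 ('o'=40): chars_in_quartet=1 acc=0x28 bytes_emitted=6
After char 9 ('J'=9): chars_in_quartet=2 acc=0xA09 bytes_emitted=6
After char 10 ('s'=44): chars_in_quartet=3 acc=0x2826C bytes_emitted=6
Padding '=': partial quartet acc=0x2826C -> emit A0 9B; bytes_emitted=8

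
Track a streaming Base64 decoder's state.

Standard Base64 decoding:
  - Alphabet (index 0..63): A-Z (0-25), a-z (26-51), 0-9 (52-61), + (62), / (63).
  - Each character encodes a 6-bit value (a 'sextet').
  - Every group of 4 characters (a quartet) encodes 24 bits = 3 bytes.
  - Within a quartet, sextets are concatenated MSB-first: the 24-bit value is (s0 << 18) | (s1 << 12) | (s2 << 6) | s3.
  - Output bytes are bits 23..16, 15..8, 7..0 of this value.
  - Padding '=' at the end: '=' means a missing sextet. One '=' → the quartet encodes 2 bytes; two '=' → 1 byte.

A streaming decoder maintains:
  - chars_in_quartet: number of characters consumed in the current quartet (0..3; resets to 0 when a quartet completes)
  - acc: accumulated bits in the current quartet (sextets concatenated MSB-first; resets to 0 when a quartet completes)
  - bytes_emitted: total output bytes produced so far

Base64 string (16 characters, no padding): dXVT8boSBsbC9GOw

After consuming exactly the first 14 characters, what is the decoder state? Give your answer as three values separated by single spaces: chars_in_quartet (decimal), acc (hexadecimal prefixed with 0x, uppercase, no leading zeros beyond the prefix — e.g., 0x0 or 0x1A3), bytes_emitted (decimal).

After char 0 ('d'=29): chars_in_quartet=1 acc=0x1D bytes_emitted=0
After char 1 ('X'=23): chars_in_quartet=2 acc=0x757 bytes_emitted=0
After char 2 ('V'=21): chars_in_quartet=3 acc=0x1D5D5 bytes_emitted=0
After char 3 ('T'=19): chars_in_quartet=4 acc=0x757553 -> emit 75 75 53, reset; bytes_emitted=3
After char 4 ('8'=60): chars_in_quartet=1 acc=0x3C bytes_emitted=3
After char 5 ('b'=27): chars_in_quartet=2 acc=0xF1B bytes_emitted=3
After char 6 ('o'=40): chars_in_quartet=3 acc=0x3C6E8 bytes_emitted=3
After char 7 ('S'=18): chars_in_quartet=4 acc=0xF1BA12 -> emit F1 BA 12, reset; bytes_emitted=6
After char 8 ('B'=1): chars_in_quartet=1 acc=0x1 bytes_emitted=6
After char 9 ('s'=44): chars_in_quartet=2 acc=0x6C bytes_emitted=6
After char 10 ('b'=27): chars_in_quartet=3 acc=0x1B1B bytes_emitted=6
After char 11 ('C'=2): chars_in_quartet=4 acc=0x6C6C2 -> emit 06 C6 C2, reset; bytes_emitted=9
After char 12 ('9'=61): chars_in_quartet=1 acc=0x3D bytes_emitted=9
After char 13 ('G'=6): chars_in_quartet=2 acc=0xF46 bytes_emitted=9

Answer: 2 0xF46 9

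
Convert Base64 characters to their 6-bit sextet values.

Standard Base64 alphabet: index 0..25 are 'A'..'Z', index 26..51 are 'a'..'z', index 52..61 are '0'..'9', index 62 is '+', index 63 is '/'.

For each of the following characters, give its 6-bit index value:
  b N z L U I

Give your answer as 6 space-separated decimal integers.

'b': a..z range, 26 + ord('b') − ord('a') = 27
'N': A..Z range, ord('N') − ord('A') = 13
'z': a..z range, 26 + ord('z') − ord('a') = 51
'L': A..Z range, ord('L') − ord('A') = 11
'U': A..Z range, ord('U') − ord('A') = 20
'I': A..Z range, ord('I') − ord('A') = 8

Answer: 27 13 51 11 20 8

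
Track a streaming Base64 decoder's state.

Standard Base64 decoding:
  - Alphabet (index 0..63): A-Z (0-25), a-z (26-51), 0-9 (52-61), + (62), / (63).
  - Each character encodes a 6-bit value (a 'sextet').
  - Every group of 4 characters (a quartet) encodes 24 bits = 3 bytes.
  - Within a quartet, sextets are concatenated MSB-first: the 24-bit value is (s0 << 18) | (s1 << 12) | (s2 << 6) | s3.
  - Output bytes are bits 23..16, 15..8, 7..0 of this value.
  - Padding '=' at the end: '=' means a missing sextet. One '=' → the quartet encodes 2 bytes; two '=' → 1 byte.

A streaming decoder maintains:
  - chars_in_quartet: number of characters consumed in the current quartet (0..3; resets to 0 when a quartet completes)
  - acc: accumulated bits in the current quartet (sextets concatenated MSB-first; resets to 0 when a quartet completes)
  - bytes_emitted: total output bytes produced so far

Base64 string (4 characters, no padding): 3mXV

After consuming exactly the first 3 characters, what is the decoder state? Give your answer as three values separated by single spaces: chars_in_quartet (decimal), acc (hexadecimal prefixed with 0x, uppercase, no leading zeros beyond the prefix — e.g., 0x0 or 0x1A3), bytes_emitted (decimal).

Answer: 3 0x37997 0

Derivation:
After char 0 ('3'=55): chars_in_quartet=1 acc=0x37 bytes_emitted=0
After char 1 ('m'=38): chars_in_quartet=2 acc=0xDE6 bytes_emitted=0
After char 2 ('X'=23): chars_in_quartet=3 acc=0x37997 bytes_emitted=0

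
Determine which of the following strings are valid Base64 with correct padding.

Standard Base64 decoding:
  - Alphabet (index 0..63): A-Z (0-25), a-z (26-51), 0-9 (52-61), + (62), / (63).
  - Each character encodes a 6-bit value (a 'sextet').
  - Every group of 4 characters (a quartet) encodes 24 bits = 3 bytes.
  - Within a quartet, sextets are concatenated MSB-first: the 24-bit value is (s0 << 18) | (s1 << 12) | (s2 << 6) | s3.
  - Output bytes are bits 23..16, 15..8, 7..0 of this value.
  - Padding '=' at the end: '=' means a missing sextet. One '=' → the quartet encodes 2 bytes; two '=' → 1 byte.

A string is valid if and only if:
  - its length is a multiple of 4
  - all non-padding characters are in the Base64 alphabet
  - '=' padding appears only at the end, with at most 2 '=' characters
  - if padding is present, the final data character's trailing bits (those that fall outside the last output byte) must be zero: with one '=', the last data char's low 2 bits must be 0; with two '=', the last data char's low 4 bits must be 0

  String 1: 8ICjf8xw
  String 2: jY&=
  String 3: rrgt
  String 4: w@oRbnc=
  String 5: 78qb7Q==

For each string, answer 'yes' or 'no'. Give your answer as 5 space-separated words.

String 1: '8ICjf8xw' → valid
String 2: 'jY&=' → invalid (bad char(s): ['&'])
String 3: 'rrgt' → valid
String 4: 'w@oRbnc=' → invalid (bad char(s): ['@'])
String 5: '78qb7Q==' → valid

Answer: yes no yes no yes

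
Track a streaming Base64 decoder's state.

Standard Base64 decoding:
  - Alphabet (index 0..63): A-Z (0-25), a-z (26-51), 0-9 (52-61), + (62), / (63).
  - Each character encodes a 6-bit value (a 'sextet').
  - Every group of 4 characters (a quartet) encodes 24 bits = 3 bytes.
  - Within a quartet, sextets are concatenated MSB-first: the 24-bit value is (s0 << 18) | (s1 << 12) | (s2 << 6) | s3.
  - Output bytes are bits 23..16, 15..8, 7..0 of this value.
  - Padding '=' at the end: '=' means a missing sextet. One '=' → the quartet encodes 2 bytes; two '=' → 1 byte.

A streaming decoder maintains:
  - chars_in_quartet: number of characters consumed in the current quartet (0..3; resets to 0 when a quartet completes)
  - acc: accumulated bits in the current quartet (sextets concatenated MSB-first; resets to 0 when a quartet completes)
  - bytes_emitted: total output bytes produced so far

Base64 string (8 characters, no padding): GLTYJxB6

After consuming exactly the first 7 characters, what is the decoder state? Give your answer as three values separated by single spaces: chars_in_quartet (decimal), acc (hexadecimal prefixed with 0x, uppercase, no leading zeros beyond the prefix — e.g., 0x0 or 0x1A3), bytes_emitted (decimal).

After char 0 ('G'=6): chars_in_quartet=1 acc=0x6 bytes_emitted=0
After char 1 ('L'=11): chars_in_quartet=2 acc=0x18B bytes_emitted=0
After char 2 ('T'=19): chars_in_quartet=3 acc=0x62D3 bytes_emitted=0
After char 3 ('Y'=24): chars_in_quartet=4 acc=0x18B4D8 -> emit 18 B4 D8, reset; bytes_emitted=3
After char 4 ('J'=9): chars_in_quartet=1 acc=0x9 bytes_emitted=3
After char 5 ('x'=49): chars_in_quartet=2 acc=0x271 bytes_emitted=3
After char 6 ('B'=1): chars_in_quartet=3 acc=0x9C41 bytes_emitted=3

Answer: 3 0x9C41 3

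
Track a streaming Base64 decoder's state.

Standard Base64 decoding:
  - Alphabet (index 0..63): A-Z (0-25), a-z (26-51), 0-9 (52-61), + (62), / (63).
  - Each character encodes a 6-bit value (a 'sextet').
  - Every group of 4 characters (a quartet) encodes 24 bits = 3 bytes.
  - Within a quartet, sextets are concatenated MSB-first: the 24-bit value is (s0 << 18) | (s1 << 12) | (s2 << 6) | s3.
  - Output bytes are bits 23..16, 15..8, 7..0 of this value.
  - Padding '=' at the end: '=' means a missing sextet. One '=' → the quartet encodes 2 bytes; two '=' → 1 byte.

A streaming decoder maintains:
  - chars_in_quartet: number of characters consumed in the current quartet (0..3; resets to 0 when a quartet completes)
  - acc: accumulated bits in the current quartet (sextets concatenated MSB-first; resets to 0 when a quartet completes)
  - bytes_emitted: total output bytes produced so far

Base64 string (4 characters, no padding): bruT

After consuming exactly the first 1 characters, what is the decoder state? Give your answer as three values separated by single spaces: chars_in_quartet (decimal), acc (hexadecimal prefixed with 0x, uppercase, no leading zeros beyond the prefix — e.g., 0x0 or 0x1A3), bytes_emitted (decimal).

After char 0 ('b'=27): chars_in_quartet=1 acc=0x1B bytes_emitted=0

Answer: 1 0x1B 0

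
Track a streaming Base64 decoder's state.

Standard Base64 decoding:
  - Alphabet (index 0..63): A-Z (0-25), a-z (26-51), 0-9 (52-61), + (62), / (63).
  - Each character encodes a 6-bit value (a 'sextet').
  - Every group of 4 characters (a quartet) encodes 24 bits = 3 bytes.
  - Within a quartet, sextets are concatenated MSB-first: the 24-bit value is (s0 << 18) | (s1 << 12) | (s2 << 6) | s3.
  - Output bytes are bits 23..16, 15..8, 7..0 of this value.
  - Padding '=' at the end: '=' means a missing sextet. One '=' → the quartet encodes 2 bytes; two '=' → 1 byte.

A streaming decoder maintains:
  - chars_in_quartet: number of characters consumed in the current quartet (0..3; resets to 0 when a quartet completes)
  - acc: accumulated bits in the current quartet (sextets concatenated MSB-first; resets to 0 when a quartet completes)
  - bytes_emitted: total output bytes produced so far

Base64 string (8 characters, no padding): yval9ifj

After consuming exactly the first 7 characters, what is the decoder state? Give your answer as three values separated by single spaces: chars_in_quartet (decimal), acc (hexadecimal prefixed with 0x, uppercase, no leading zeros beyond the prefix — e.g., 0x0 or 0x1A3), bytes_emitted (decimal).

After char 0 ('y'=50): chars_in_quartet=1 acc=0x32 bytes_emitted=0
After char 1 ('v'=47): chars_in_quartet=2 acc=0xCAF bytes_emitted=0
After char 2 ('a'=26): chars_in_quartet=3 acc=0x32BDA bytes_emitted=0
After char 3 ('l'=37): chars_in_quartet=4 acc=0xCAF6A5 -> emit CA F6 A5, reset; bytes_emitted=3
After char 4 ('9'=61): chars_in_quartet=1 acc=0x3D bytes_emitted=3
After char 5 ('i'=34): chars_in_quartet=2 acc=0xF62 bytes_emitted=3
After char 6 ('f'=31): chars_in_quartet=3 acc=0x3D89F bytes_emitted=3

Answer: 3 0x3D89F 3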